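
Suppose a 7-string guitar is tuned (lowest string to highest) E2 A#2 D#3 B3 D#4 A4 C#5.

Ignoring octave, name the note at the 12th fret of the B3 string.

B

The open B3 string plus 12 semitones: B–C–C#–D–…–A–A#–B.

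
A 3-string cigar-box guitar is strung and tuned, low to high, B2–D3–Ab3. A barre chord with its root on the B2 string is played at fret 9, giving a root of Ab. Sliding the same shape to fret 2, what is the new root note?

Db

Moving from fret 9 to fret 2 shifts the root by -7 semitones.
Ab down 7 semitones is Db.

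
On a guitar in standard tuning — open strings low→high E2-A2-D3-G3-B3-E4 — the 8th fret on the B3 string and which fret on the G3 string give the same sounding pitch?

12

Fret 8 on B3 is MIDI 59 + 8 = 67 (G4). On the G3 string (open MIDI 55), that pitch is 67 − 55 = fret 12.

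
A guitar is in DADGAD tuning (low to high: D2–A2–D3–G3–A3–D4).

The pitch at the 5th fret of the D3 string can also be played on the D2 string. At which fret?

D3 at fret 5 is D3 + 5 semitones = G3.
The open D2 string is 12 semitones below the open D3, so the same pitch on the D2 string lies at fret 5 + 12 = 17.

17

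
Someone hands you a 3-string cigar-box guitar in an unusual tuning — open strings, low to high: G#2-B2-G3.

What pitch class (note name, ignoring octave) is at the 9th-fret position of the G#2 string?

The open G#2 string plus 9 semitones: G#–A–A#–B–C–C#–D–D#–E–F.

F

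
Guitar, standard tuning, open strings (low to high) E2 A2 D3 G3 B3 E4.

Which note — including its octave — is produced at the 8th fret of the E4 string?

The open E4 string plus 8 semitones: E–F–F#–G–G#–A–A#–B–C.
The walk passes from B into C once, so the octave number goes from 4 to 5.

C5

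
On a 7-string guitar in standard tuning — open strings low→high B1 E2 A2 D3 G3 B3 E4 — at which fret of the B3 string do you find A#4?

A#4 is 11 semitones above the open B3 (B–C–C#–D–…–G#–A–A#), so it sits at fret 11.

11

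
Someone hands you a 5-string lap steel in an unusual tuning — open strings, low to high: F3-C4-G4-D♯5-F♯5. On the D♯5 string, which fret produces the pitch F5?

2

F5 is 2 semitones above the open D♯5 (D#–E–F), so it sits at fret 2.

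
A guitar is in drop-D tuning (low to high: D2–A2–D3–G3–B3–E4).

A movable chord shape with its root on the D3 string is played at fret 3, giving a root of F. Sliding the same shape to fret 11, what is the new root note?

C#

Moving from fret 3 to fret 11 shifts the root by 8 semitones.
F up 8 semitones is C#.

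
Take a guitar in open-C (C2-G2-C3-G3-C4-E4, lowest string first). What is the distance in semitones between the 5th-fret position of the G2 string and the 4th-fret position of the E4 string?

20 semitones

G2 at fret 5 → C3 (MIDI 48); E4 at fret 4 → G♯4 (MIDI 68).
48 − 68 = -20, so the two pitches are 20 semitones apart, with G♯4 the higher.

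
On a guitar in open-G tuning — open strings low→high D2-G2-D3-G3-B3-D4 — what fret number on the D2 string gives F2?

3

F2 is 3 semitones above the open D2 (D–D#–E–F), so it sits at fret 3.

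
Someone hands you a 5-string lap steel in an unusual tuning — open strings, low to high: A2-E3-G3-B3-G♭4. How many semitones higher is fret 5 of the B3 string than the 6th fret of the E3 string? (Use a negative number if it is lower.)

6 semitones

B3 at fret 5 → E4 (MIDI 64); E3 at fret 6 → B♭3 (MIDI 58).
64 − 58 = 6, so the two pitches are 6 semitones apart.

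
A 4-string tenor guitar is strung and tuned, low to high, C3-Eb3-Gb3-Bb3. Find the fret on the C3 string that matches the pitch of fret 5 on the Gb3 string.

Fret 5 on Gb3 is MIDI 54 + 5 = 59 (B3). On the C3 string (open MIDI 48), that pitch is 59 − 48 = fret 11.

11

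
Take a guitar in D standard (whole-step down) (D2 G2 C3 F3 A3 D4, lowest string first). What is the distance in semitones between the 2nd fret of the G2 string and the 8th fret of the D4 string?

G2 at fret 2 → A2 (MIDI 45); D4 at fret 8 → A♯4 (MIDI 70).
45 − 70 = -25, so the two pitches are 25 semitones apart, with A♯4 the higher.

25 semitones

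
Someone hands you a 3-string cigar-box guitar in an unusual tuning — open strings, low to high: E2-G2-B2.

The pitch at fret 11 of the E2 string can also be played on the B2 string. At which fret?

E2 at fret 11 is E2 + 11 semitones = D♯3.
The open B2 string is 7 semitones above the open E2, so the same pitch on the B2 string lies at fret 11 − 7 = 4.

4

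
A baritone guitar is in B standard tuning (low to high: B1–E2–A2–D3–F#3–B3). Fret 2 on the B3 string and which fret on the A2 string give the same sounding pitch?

B3 at fret 2 is B3 + 2 semitones = C#4.
The open A2 string is 14 semitones below the open B3, so the same pitch on the A2 string lies at fret 2 + 14 = 16.

16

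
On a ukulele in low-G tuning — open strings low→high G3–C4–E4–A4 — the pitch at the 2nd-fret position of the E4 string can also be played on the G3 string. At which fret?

11

E4 at fret 2 is E4 + 2 semitones = F#4.
The open G3 string is 9 semitones below the open E4, so the same pitch on the G3 string lies at fret 2 + 9 = 11.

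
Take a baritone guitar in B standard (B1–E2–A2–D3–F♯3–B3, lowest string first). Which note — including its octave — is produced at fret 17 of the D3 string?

G4

The open D3 string plus 17 semitones: D–D#–E–F–…–F–F#–G.
The walk passes from B into C once, so the octave number goes from 3 to 4.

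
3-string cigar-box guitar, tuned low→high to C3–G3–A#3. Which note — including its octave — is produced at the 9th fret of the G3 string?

E4

The open G3 string plus 9 semitones: G–G#–A–A#–B–C–C#–D–D#–E.
The walk passes from B into C once, so the octave number goes from 3 to 4.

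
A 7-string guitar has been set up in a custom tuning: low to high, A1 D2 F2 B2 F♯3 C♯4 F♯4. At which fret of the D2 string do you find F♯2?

4

F♯2 is 4 semitones above the open D2 (D–D#–E–F–F#), so it sits at fret 4.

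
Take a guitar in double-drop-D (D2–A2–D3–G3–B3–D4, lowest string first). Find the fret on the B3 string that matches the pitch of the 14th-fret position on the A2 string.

0

A2 at fret 14 is A2 + 14 semitones = B3.
The open B3 string is 14 semitones above the open A2, so the same pitch on the B3 string lies at fret 14 − 14 = 0.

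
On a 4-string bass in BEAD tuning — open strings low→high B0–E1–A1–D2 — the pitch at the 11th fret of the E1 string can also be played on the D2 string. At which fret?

1

Fret 11 on E1 is MIDI 28 + 11 = 39 (D#2). On the D2 string (open MIDI 38), that pitch is 39 − 38 = fret 1.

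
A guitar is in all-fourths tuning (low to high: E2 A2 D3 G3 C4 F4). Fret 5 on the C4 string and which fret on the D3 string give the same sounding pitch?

15

C4 at fret 5 is C4 + 5 semitones = F4.
The open D3 string is 10 semitones below the open C4, so the same pitch on the D3 string lies at fret 5 + 10 = 15.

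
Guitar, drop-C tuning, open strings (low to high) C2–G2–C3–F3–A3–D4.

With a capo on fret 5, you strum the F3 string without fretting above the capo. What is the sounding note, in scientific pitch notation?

The capo raises the open F3 by 5 semitones to A♯3; fretting 0 more gives F3 + 5 + 0 = F3 + 5 semitones = A♯3.

A♯3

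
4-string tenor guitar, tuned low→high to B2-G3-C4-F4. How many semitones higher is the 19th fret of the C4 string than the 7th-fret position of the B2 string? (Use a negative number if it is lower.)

C4 at fret 19 → G5 (MIDI 79); B2 at fret 7 → Gb3 (MIDI 54).
79 − 54 = 25, so the two pitches are 25 semitones apart.

25 semitones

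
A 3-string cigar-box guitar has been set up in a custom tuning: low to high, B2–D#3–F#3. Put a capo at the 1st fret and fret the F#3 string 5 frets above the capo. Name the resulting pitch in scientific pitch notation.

The capo raises the open F#3 by 1 semitone to G3; fretting 5 more gives F#3 + 1 + 5 = F#3 + 6 semitones = C4.

C4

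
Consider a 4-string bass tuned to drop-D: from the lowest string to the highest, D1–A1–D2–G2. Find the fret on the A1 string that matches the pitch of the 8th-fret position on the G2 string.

18

G2 at fret 8 is G2 + 8 semitones = D♯3.
The open A1 string is 10 semitones below the open G2, so the same pitch on the A1 string lies at fret 8 + 10 = 18.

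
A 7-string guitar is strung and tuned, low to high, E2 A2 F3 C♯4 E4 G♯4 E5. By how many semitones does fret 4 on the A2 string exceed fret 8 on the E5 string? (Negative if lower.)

-35 semitones

A2 at fret 4 → C♯3 (MIDI 49); E5 at fret 8 → C6 (MIDI 84).
49 − 84 = -35, so the two pitches are 35 semitones apart.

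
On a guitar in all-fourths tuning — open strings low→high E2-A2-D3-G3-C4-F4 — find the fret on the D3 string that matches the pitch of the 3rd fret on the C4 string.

13

C4 at fret 3 is C4 + 3 semitones = D#4.
The open D3 string is 10 semitones below the open C4, so the same pitch on the D3 string lies at fret 3 + 10 = 13.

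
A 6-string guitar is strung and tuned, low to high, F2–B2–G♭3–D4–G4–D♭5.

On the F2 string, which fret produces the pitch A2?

A2 is 4 semitones above the open F2 (F–Gb–G–Ab–A), so it sits at fret 4.

4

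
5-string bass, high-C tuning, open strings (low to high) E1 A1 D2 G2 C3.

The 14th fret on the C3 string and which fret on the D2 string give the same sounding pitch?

24

C3 at fret 14 is C3 + 14 semitones = D4.
The open D2 string is 10 semitones below the open C3, so the same pitch on the D2 string lies at fret 14 + 10 = 24.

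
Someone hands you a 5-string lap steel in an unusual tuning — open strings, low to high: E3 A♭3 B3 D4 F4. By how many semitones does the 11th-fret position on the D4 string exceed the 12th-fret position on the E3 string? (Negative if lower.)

9 semitones

D4 at fret 11 → D♭5 (MIDI 73); E3 at fret 12 → E4 (MIDI 64).
73 − 64 = 9, so the two pitches are 9 semitones apart.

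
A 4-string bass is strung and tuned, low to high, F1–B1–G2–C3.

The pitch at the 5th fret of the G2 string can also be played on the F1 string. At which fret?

19

Fret 5 on G2 is MIDI 43 + 5 = 48 (C3). On the F1 string (open MIDI 29), that pitch is 48 − 29 = fret 19.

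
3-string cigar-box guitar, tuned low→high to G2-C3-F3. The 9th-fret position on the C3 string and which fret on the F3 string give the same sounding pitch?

4

C3 at fret 9 is C3 + 9 semitones = A3.
The open F3 string is 5 semitones above the open C3, so the same pitch on the F3 string lies at fret 9 − 5 = 4.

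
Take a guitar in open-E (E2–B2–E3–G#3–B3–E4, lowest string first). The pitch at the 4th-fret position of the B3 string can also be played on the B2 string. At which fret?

B3 at fret 4 is B3 + 4 semitones = D#4.
The open B2 string is 12 semitones below the open B3, so the same pitch on the B2 string lies at fret 4 + 12 = 16.

16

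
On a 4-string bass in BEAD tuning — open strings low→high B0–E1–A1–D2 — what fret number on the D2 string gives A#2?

A#2 is 8 semitones above the open D2 (D–D#–E–F–F#–G–G#–A–A#), so it sits at fret 8.

8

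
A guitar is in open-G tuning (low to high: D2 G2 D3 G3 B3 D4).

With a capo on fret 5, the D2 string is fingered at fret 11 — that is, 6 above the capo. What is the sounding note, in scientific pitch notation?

The capo raises the open D2 by 5 semitones to G2; fretting 6 more gives D2 + 5 + 6 = D2 + 11 semitones = C♯3.

C♯3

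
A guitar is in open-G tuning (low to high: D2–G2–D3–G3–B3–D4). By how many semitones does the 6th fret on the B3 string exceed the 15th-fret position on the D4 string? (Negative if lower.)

B3 at fret 6 → F4 (MIDI 65); D4 at fret 15 → F5 (MIDI 77).
65 − 77 = -12, so the two pitches are 12 semitones apart.

-12 semitones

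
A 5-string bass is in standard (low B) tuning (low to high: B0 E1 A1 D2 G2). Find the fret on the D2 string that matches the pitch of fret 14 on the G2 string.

19

G2 at fret 14 is G2 + 14 semitones = A3.
The open D2 string is 5 semitones below the open G2, so the same pitch on the D2 string lies at fret 14 + 5 = 19.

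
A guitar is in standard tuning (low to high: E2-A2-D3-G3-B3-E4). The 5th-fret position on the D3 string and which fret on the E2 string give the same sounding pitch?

D3 at fret 5 is D3 + 5 semitones = G3.
The open E2 string is 10 semitones below the open D3, so the same pitch on the E2 string lies at fret 5 + 10 = 15.

15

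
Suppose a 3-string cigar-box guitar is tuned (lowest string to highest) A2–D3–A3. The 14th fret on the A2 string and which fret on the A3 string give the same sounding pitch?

2

Fret 14 on A2 is MIDI 45 + 14 = 59 (B3). On the A3 string (open MIDI 57), that pitch is 59 − 57 = fret 2.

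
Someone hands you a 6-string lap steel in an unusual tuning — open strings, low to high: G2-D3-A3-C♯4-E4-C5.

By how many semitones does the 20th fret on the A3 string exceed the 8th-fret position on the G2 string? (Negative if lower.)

A3 at fret 20 → F5 (MIDI 77); G2 at fret 8 → D♯3 (MIDI 51).
77 − 51 = 26, so the two pitches are 26 semitones apart.

26 semitones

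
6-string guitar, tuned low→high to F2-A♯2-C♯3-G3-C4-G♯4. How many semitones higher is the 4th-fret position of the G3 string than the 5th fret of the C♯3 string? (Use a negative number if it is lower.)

5 semitones

G3 at fret 4 → B3 (MIDI 59); C♯3 at fret 5 → F♯3 (MIDI 54).
59 − 54 = 5, so the two pitches are 5 semitones apart.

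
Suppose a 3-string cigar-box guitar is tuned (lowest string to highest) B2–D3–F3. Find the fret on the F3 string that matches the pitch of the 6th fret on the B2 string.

B2 at fret 6 is B2 + 6 semitones = F3.
The open F3 string is 6 semitones above the open B2, so the same pitch on the F3 string lies at fret 6 − 6 = 0.

0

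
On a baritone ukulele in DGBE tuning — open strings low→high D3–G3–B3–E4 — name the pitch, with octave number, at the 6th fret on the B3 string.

B3 is MIDI 59. Adding 6 gives 65, which is F4.

F4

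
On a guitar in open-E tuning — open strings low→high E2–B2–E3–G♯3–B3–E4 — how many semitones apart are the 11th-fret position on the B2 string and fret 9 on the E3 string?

B2 at fret 11 → A♯3 (MIDI 58); E3 at fret 9 → C♯4 (MIDI 61).
58 − 61 = -3, so the two pitches are 3 semitones apart, with C♯4 the higher.

3 semitones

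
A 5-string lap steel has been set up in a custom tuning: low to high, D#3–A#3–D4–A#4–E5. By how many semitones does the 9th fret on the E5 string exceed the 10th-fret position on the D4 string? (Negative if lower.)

13 semitones

E5 at fret 9 → C#6 (MIDI 85); D4 at fret 10 → C5 (MIDI 72).
85 − 72 = 13, so the two pitches are 13 semitones apart.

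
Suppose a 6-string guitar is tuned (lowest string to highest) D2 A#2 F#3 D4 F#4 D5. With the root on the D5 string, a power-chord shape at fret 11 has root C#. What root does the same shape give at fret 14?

E

Moving from fret 11 to fret 14 shifts the root by 3 semitones.
C# up 3 semitones is E.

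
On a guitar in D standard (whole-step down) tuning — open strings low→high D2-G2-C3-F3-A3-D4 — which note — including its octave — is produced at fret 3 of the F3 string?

The open F3 string plus 3 semitones: F–F#–G–G#.
No B→C boundary is crossed, so the octave stays at 3.
(Equivalently spelled Ab3.)

G#3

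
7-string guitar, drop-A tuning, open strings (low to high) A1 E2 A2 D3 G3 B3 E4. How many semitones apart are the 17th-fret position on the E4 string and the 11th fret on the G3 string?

E4 at fret 17 → A5 (MIDI 81); G3 at fret 11 → F#4 (MIDI 66).
81 − 66 = 15, so the two pitches are 15 semitones apart, with A5 the higher.

15 semitones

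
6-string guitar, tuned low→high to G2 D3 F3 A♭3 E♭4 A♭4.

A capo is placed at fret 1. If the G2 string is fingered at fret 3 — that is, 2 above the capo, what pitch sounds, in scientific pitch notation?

The capo raises the open G2 by 1 semitone to A♭2; fretting 2 more gives G2 + 1 + 2 = G2 + 3 semitones = B♭2.

B♭2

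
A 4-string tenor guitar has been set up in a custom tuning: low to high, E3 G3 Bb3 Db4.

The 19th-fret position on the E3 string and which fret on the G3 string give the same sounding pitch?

E3 at fret 19 is E3 + 19 semitones = B4.
The open G3 string is 3 semitones above the open E3, so the same pitch on the G3 string lies at fret 19 − 3 = 16.

16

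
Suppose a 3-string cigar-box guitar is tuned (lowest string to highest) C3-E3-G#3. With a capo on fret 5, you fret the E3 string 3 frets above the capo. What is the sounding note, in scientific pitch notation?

C4

The capo raises the open E3 by 5 semitones to A3; fretting 3 more gives E3 + 5 + 3 = E3 + 8 semitones = C4.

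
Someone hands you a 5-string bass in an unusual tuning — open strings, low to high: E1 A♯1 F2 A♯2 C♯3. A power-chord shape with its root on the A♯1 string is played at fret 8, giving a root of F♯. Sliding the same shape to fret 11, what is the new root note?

A

Moving from fret 8 to fret 11 shifts the root by 3 semitones.
F♯ up 3 semitones is A.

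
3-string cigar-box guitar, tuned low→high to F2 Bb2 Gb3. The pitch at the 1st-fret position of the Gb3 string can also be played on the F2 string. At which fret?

Gb3 at fret 1 is Gb3 + 1 semitone = G3.
The open F2 string is 13 semitones below the open Gb3, so the same pitch on the F2 string lies at fret 1 + 13 = 14.

14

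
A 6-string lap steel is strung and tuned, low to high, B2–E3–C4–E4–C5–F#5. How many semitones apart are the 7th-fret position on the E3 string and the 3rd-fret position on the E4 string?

8 semitones

E3 at fret 7 → B3 (MIDI 59); E4 at fret 3 → G4 (MIDI 67).
59 − 67 = -8, so the two pitches are 8 semitones apart, with G4 the higher.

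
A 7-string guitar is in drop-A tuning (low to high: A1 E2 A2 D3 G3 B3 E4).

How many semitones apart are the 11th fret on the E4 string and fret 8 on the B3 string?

E4 at fret 11 → D#5 (MIDI 75); B3 at fret 8 → G4 (MIDI 67).
75 − 67 = 8, so the two pitches are 8 semitones apart, with D#5 the higher.

8 semitones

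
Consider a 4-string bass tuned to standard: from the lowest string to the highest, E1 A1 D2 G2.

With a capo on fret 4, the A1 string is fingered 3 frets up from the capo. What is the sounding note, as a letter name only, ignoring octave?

E

The capo raises the open A1 by 4 semitones to C#2; fretting 3 more gives A1 + 4 + 3 = A1 + 7 semitones, landing on E.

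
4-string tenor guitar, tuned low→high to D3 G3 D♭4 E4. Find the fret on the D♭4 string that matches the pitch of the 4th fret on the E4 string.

7

E4 at fret 4 is E4 + 4 semitones = A♭4.
The open D♭4 string is 3 semitones below the open E4, so the same pitch on the D♭4 string lies at fret 4 + 3 = 7.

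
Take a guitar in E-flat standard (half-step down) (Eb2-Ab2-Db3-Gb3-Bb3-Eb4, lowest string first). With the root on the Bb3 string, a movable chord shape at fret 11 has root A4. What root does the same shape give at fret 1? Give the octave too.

B3

Moving from fret 11 to fret 1 shifts the root by -10 semitones.
A4 down 10 semitones is B3.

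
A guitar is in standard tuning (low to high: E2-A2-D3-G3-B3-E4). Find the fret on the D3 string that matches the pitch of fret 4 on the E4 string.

18

Fret 4 on E4 is MIDI 64 + 4 = 68 (G♯4). On the D3 string (open MIDI 50), that pitch is 68 − 50 = fret 18.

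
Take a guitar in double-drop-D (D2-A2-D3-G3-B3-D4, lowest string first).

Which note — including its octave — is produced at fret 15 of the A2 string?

A2 is MIDI 45. Adding 15 gives 60, which is C4.

C4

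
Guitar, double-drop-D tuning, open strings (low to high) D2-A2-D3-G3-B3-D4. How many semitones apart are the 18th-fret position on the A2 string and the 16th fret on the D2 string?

A2 at fret 18 → D♯4 (MIDI 63); D2 at fret 16 → F♯3 (MIDI 54).
63 − 54 = 9, so the two pitches are 9 semitones apart, with D♯4 the higher.

9 semitones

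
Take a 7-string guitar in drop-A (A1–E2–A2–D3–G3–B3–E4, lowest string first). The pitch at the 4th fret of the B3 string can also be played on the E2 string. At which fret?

B3 at fret 4 is B3 + 4 semitones = D♯4.
The open E2 string is 19 semitones below the open B3, so the same pitch on the E2 string lies at fret 4 + 19 = 23.

23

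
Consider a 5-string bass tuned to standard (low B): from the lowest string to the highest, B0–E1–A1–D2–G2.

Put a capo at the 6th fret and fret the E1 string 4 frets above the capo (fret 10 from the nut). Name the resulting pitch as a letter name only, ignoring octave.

The capo raises the open E1 by 6 semitones to A#1; fretting 4 more gives E1 + 6 + 4 = E1 + 10 semitones, landing on D.

D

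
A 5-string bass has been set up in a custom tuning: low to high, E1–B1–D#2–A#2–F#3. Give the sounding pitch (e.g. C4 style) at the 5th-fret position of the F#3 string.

F#3 is MIDI 54. Adding 5 gives 59, which is B3.

B3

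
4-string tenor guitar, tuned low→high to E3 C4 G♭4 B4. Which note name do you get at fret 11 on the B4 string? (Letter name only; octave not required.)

B♭

The open B4 string plus 11 semitones: B–C–Db–D–…–Ab–A–Bb.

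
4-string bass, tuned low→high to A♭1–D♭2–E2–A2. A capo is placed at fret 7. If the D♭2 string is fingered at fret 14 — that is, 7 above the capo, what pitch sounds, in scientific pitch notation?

The capo raises the open D♭2 by 7 semitones to A♭2; fretting 7 more gives D♭2 + 7 + 7 = D♭2 + 14 semitones = E♭3.

E♭3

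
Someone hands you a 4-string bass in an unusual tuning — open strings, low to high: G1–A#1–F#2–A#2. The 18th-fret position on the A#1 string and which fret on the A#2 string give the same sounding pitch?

6

Fret 18 on A#1 is MIDI 34 + 18 = 52 (E3). On the A#2 string (open MIDI 46), that pitch is 52 − 46 = fret 6.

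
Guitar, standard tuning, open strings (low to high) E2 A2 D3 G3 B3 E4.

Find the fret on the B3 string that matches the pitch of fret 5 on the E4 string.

E4 at fret 5 is E4 + 5 semitones = A4.
The open B3 string is 5 semitones below the open E4, so the same pitch on the B3 string lies at fret 5 + 5 = 10.

10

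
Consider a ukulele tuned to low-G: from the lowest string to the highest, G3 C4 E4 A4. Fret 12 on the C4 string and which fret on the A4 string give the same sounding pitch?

C4 at fret 12 is C4 + 12 semitones = C5.
The open A4 string is 9 semitones above the open C4, so the same pitch on the A4 string lies at fret 12 − 9 = 3.

3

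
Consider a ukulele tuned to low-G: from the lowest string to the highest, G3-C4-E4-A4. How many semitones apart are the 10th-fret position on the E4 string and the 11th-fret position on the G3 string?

E4 at fret 10 → D5 (MIDI 74); G3 at fret 11 → F#4 (MIDI 66).
74 − 66 = 8, so the two pitches are 8 semitones apart, with D5 the higher.

8 semitones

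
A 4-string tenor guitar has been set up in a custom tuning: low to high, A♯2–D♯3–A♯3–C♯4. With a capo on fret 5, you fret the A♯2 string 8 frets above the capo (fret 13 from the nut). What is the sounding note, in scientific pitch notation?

B3

The capo raises the open A♯2 by 5 semitones to D♯3; fretting 8 more gives A♯2 + 5 + 8 = A♯2 + 13 semitones = B3.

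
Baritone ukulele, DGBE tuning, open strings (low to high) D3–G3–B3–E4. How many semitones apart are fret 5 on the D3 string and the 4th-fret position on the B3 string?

D3 at fret 5 → G3 (MIDI 55); B3 at fret 4 → D♯4 (MIDI 63).
55 − 63 = -8, so the two pitches are 8 semitones apart, with D♯4 the higher.

8 semitones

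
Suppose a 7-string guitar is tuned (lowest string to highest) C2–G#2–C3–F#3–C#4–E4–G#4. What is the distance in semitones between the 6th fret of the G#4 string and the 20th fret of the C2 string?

G#4 at fret 6 → D5 (MIDI 74); C2 at fret 20 → G#3 (MIDI 56).
74 − 56 = 18, so the two pitches are 18 semitones apart, with D5 the higher.

18 semitones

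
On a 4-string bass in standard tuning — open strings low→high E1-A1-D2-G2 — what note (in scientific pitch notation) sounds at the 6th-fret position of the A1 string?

Each fret is one semitone, so A1 + 6 = D♯2.
(Equivalently spelled E♭2.)

D♯2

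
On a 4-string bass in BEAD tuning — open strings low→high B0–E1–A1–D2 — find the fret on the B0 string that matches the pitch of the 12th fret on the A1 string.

22

Fret 12 on A1 is MIDI 33 + 12 = 45 (A2). On the B0 string (open MIDI 23), that pitch is 45 − 23 = fret 22.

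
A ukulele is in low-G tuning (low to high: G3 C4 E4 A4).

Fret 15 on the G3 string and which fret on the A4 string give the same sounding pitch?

1

G3 at fret 15 is G3 + 15 semitones = A#4.
The open A4 string is 14 semitones above the open G3, so the same pitch on the A4 string lies at fret 15 − 14 = 1.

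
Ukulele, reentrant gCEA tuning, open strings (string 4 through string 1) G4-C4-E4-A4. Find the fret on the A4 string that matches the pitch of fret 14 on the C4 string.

C4 at fret 14 is C4 + 14 semitones = D5.
The open A4 string is 9 semitones above the open C4, so the same pitch on the A4 string lies at fret 14 − 9 = 5.

5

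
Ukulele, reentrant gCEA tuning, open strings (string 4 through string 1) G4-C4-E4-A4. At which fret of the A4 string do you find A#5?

A#5 is 13 semitones above the open A4 (A–A#–B–C–…–G#–A–A#), so it sits at fret 13.

13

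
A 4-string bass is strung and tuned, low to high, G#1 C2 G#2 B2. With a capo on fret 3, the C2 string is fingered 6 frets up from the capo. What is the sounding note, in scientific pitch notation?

The capo raises the open C2 by 3 semitones to D#2; fretting 6 more gives C2 + 3 + 6 = C2 + 9 semitones = A2.

A2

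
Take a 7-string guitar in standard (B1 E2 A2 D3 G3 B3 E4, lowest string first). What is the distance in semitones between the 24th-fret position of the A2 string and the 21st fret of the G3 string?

A2 at fret 24 → A4 (MIDI 69); G3 at fret 21 → E5 (MIDI 76).
69 − 76 = -7, so the two pitches are 7 semitones apart, with E5 the higher.

7 semitones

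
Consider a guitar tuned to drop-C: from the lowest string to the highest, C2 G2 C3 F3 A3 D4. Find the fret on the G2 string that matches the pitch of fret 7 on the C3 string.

12

C3 at fret 7 is C3 + 7 semitones = G3.
The open G2 string is 5 semitones below the open C3, so the same pitch on the G2 string lies at fret 7 + 5 = 12.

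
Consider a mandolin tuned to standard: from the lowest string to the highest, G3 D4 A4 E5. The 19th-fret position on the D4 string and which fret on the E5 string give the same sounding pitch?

D4 at fret 19 is D4 + 19 semitones = A5.
The open E5 string is 14 semitones above the open D4, so the same pitch on the E5 string lies at fret 19 − 14 = 5.

5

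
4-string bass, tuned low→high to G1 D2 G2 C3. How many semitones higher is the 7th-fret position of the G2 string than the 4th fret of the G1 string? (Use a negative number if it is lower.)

G2 at fret 7 → D3 (MIDI 50); G1 at fret 4 → B1 (MIDI 35).
50 − 35 = 15, so the two pitches are 15 semitones apart.

15 semitones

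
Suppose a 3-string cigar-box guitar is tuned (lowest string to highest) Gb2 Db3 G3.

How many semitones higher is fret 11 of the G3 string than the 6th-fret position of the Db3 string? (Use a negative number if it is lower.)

11 semitones

G3 at fret 11 → Gb4 (MIDI 66); Db3 at fret 6 → G3 (MIDI 55).
66 − 55 = 11, so the two pitches are 11 semitones apart.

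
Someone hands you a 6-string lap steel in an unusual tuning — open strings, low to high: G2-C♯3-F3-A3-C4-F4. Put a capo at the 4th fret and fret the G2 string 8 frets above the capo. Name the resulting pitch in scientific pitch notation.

G3

The capo raises the open G2 by 4 semitones to B2; fretting 8 more gives G2 + 4 + 8 = G2 + 12 semitones = G3.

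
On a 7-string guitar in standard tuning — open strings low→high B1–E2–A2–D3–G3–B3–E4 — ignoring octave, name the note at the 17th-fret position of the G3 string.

G3 is MIDI 55. Adding 17 gives 72; 72 mod 12 = 0, i.e. C.

C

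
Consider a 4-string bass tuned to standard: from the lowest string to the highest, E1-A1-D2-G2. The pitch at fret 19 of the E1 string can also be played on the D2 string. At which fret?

9

E1 at fret 19 is E1 + 19 semitones = B2.
The open D2 string is 10 semitones above the open E1, so the same pitch on the D2 string lies at fret 19 − 10 = 9.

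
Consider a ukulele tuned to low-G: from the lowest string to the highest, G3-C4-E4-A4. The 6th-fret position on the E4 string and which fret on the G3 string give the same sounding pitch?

E4 at fret 6 is E4 + 6 semitones = A#4.
The open G3 string is 9 semitones below the open E4, so the same pitch on the G3 string lies at fret 6 + 9 = 15.

15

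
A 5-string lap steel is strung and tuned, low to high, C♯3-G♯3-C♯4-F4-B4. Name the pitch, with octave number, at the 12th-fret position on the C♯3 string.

C♯4

Each fret is one semitone, so C♯3 + 12 = C♯4.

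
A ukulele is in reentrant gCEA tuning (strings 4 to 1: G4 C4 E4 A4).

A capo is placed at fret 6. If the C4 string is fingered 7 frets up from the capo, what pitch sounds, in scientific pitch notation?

C♯5

The capo raises the open C4 by 6 semitones to F♯4; fretting 7 more gives C4 + 6 + 7 = C4 + 13 semitones = C♯5.
(Also written D♭.)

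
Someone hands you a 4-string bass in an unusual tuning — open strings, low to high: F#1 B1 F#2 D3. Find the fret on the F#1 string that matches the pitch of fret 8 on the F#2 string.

Fret 8 on F#2 is MIDI 42 + 8 = 50 (D3). On the F#1 string (open MIDI 30), that pitch is 50 − 30 = fret 20.

20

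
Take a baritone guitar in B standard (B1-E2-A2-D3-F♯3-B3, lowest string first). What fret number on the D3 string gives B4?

21

B4 is 21 semitones above the open D3 (D–D#–E–F–…–A–A#–B), so it sits at fret 21.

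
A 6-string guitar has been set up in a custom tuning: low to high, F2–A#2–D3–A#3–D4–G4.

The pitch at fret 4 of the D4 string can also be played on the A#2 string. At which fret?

Fret 4 on D4 is MIDI 62 + 4 = 66 (F#4). On the A#2 string (open MIDI 46), that pitch is 66 − 46 = fret 20.

20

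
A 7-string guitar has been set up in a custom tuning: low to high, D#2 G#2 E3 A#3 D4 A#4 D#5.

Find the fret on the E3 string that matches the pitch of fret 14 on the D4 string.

24

D4 at fret 14 is D4 + 14 semitones = E5.
The open E3 string is 10 semitones below the open D4, so the same pitch on the E3 string lies at fret 14 + 10 = 24.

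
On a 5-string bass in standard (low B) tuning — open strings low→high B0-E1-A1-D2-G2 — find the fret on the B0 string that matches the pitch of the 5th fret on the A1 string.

Fret 5 on A1 is MIDI 33 + 5 = 38 (D2). On the B0 string (open MIDI 23), that pitch is 38 − 23 = fret 15.

15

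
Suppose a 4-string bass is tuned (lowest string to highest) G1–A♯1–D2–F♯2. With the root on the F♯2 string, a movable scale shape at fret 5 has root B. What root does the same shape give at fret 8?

D

Moving from fret 5 to fret 8 shifts the root by 3 semitones.
B up 3 semitones is D.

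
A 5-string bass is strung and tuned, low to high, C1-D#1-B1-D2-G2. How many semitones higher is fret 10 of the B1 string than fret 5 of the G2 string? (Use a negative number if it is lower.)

-3 semitones

B1 at fret 10 → A2 (MIDI 45); G2 at fret 5 → C3 (MIDI 48).
45 − 48 = -3, so the two pitches are 3 semitones apart.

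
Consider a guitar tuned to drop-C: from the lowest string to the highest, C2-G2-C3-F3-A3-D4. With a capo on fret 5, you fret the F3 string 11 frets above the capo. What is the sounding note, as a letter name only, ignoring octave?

The capo raises the open F3 by 5 semitones to A#3; fretting 11 more gives F3 + 5 + 11 = F3 + 16 semitones, landing on A.

A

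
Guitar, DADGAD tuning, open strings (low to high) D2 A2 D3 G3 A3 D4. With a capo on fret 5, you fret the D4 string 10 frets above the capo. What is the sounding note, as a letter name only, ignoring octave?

The capo raises the open D4 by 5 semitones to G4; fretting 10 more gives D4 + 5 + 10 = D4 + 15 semitones, landing on F.

F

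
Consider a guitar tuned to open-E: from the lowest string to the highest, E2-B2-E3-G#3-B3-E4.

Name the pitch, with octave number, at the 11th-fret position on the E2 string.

Each fret is one semitone, so E2 + 11 = D#3.
(Equivalently spelled Eb3.)

D#3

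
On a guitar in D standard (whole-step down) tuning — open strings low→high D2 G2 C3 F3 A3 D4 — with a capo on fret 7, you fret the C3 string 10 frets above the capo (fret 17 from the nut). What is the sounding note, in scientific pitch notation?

F4

The capo raises the open C3 by 7 semitones to G3; fretting 10 more gives C3 + 7 + 10 = C3 + 17 semitones = F4.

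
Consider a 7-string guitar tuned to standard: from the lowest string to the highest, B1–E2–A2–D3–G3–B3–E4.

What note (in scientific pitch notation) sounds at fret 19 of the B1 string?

The open B1 string plus 19 semitones: B–C–C#–D–…–E–F–F#.
The walk passes from B into C 2 times, so the octave number goes from 1 to 3.

F#3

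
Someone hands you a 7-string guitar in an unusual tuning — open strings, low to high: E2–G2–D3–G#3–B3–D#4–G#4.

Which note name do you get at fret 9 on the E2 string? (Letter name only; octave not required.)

The open E2 string plus 9 semitones: E–F–F#–G–G#–A–A#–B–C–C#.
(Equivalently spelled Db.)

C#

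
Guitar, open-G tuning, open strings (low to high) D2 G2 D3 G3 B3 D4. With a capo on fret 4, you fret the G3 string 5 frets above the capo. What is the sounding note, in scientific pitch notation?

E4

The capo raises the open G3 by 4 semitones to B3; fretting 5 more gives G3 + 4 + 5 = G3 + 9 semitones = E4.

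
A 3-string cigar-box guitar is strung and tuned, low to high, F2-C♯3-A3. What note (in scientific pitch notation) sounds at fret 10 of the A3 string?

The open A3 string plus 10 semitones: A–A#–B–C–…–F–F#–G.
The walk passes from B into C once, so the octave number goes from 3 to 4.

G4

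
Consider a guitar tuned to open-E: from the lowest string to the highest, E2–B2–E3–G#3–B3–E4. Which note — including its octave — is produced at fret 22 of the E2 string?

D4

The open E2 string plus 22 semitones: E–F–F#–G–…–C–C#–D.
The walk passes from B into C 2 times, so the octave number goes from 2 to 4.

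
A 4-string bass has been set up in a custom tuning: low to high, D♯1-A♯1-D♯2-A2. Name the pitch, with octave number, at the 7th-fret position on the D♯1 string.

Each fret is one semitone, so D♯1 + 7 = A♯1.

A♯1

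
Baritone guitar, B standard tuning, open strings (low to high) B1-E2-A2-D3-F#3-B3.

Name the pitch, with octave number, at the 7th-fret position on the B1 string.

F#2

Each fret is one semitone, so B1 + 7 = F#2.
(Equivalently spelled Gb2.)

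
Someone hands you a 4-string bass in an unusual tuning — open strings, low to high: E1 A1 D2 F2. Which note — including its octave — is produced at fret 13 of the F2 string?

F#3

The open F2 string plus 13 semitones: F–F#–G–G#–…–E–F–F#.
The walk passes from B into C once, so the octave number goes from 2 to 3.
(Equivalently spelled Gb3.)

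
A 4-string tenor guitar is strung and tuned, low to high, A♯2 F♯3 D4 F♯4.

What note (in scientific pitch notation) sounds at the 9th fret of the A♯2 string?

G3

A♯2 is MIDI 46. Adding 9 gives 55, which is G3.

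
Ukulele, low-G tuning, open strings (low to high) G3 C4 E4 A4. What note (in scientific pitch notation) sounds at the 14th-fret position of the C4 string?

C4 is MIDI 60. Adding 14 gives 74, which is D5.

D5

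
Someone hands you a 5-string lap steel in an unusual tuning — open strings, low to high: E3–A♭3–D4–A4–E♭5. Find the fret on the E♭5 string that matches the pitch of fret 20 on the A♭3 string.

1

Fret 20 on A♭3 is MIDI 56 + 20 = 76 (E5). On the E♭5 string (open MIDI 75), that pitch is 76 − 75 = fret 1.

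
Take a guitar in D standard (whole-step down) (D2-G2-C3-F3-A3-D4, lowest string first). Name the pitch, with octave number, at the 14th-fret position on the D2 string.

D2 is MIDI 38. Adding 14 gives 52, which is E3.

E3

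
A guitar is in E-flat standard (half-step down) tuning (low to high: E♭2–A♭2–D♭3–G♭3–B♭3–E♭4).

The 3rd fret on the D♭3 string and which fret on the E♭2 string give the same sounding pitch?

13

Fret 3 on D♭3 is MIDI 49 + 3 = 52 (E3). On the E♭2 string (open MIDI 39), that pitch is 52 − 39 = fret 13.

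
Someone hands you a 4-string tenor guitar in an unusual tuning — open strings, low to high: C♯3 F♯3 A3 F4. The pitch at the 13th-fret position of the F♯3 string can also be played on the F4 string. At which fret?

Fret 13 on F♯3 is MIDI 54 + 13 = 67 (G4). On the F4 string (open MIDI 65), that pitch is 67 − 65 = fret 2.

2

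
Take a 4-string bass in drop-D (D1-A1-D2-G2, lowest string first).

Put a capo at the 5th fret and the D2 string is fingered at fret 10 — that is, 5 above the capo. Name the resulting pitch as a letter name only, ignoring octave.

C

The capo raises the open D2 by 5 semitones to G2; fretting 5 more gives D2 + 5 + 5 = D2 + 10 semitones, landing on C.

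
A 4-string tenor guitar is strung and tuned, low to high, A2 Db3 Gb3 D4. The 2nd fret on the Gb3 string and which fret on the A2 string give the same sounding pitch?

Gb3 at fret 2 is Gb3 + 2 semitones = Ab3.
The open A2 string is 9 semitones below the open Gb3, so the same pitch on the A2 string lies at fret 2 + 9 = 11.

11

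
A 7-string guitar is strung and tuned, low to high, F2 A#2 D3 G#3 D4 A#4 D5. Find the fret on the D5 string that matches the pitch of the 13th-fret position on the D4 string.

1

D4 at fret 13 is D4 + 13 semitones = D#5.
The open D5 string is 12 semitones above the open D4, so the same pitch on the D5 string lies at fret 13 − 12 = 1.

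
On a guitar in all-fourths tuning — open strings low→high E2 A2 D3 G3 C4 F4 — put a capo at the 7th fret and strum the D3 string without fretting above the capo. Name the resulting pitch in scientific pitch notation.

A3

The capo raises the open D3 by 7 semitones to A3; fretting 0 more gives D3 + 7 + 0 = D3 + 7 semitones = A3.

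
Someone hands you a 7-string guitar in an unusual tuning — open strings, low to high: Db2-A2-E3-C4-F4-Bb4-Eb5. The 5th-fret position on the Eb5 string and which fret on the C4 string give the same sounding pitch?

Fret 5 on Eb5 is MIDI 75 + 5 = 80 (Ab5). On the C4 string (open MIDI 60), that pitch is 80 − 60 = fret 20.

20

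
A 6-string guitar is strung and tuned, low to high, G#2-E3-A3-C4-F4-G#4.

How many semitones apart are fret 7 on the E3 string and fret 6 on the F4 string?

12 semitones

E3 at fret 7 → B3 (MIDI 59); F4 at fret 6 → B4 (MIDI 71).
59 − 71 = -12, so the two pitches are 12 semitones apart, with B4 the higher.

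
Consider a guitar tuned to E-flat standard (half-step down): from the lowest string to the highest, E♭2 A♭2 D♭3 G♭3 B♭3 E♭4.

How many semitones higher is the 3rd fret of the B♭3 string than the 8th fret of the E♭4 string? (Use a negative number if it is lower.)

B♭3 at fret 3 → D♭4 (MIDI 61); E♭4 at fret 8 → B4 (MIDI 71).
61 − 71 = -10, so the two pitches are 10 semitones apart.

-10 semitones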